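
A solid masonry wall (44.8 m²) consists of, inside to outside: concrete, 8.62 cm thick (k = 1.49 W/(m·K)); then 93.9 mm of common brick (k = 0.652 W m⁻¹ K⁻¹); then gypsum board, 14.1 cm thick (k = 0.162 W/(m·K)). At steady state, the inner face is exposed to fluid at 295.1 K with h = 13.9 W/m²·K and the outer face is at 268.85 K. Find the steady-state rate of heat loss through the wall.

Q = 1030 W

Series thermal resistances, inner to outer:
  R_conv,in = 1/(hA) = 1/(13.9·44.8) = 0.001606 K/W
  R_concrete = L/(kA) = 0.0862/(1.49·44.8) = 0.001291 K/W
  R_common brick = L/(kA) = 0.0939/(0.652·44.8) = 0.003215 K/W
  R_gypsum board = L/(kA) = 0.141/(0.162·44.8) = 0.01943 K/W
ΣR = 0.001606 + 0.001291 + 0.003215 + 0.01943 = 0.02554 K/W
Q = ΔT/ΣR = (295.1 K − 268.85 K)/0.02554 = 1030 W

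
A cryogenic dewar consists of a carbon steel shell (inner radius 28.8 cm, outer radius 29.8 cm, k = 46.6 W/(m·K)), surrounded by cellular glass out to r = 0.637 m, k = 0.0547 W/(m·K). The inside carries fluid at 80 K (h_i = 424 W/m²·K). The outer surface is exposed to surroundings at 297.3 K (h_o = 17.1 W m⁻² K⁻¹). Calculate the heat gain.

Q = 83.2 W

Resistance network (inner→outer):
  R_conv,in = 1/(4πr²h) = 1/(4π·0.288²·424) = 0.002263 K/W
  R_carbon steel = (1/0.288 − 1/0.298)/(4πk) = 0.1165/(4π·46.6) = 1.990×10^-4 K/W
  R_cellular glass = (1/0.298 − 1/0.637)/(4πk) = 1.786/(4π·0.0547) = 2.598 K/W
  R_conv,out = 1/(4πr²h) = 1/(4π·0.637²·17.1) = 0.01147 K/W
ΣR = 0.002263 + 1.990×10^-4 + 2.598 + 0.01147 = 2.612 K/W
Q = ΔT/ΣR = (80 K − 297.3 K)/2.612 = -83.2 W
(Negative Q ⇒ heat flows inward; heat gain = 83.2 W.)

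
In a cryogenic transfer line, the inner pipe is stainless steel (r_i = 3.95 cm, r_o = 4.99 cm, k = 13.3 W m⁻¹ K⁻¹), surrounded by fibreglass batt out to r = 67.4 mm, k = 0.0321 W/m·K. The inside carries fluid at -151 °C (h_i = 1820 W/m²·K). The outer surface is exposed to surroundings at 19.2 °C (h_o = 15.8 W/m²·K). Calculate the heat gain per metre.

Q' = 103 W/m

Treat each layer as a resistance in series:
  R'_conv,in = 1/(2πr h) = 1/(2π·0.0395·1820) = 0.002214 m·K/W
  R'_stainless steel = ln(0.0499/0.0395)/(2πk) = 0.2337/(2π·13.3) = 0.002797 m·K/W
  R'_fibreglass batt = ln(0.0674/0.0499)/(2πk) = 0.3006/(2π·0.0321) = 1.491 m·K/W
  R'_conv,out = 1/(2πr h) = 1/(2π·0.0674·15.8) = 0.1495 m·K/W
ΣR = 0.002214 + 0.002797 + 1.491 + 0.1495 = 1.646 m·K/W
Q' = ΔT/ΣR = (-151 °C − 19.2 °C)/1.646 = -103 W/m
(Negative Q' ⇒ heat flows inward; heat gain = 103 W/m.)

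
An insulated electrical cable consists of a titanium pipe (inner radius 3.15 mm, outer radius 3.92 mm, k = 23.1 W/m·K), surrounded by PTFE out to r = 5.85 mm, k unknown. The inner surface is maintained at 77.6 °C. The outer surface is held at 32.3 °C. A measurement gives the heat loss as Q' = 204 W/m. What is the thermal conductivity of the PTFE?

ΣR = ΔT/Q' = |77.6 − 32.3|/204 = 0.2221 m·K/W
Known resistances:
  R'_titanium = ln(0.00392/0.00315)/(2πk) = 0.2187/(2π·23.1) = 0.001507 m·K/W
R_PTFE = ΣR − ΣR_known = 0.2221 − 0.001507 = 0.2206 m·K/W
ln(r₂/r₁)/(2πk) = 0.2206 ⇒ k = 0.4004/(2π·0.2206) = 0.289 W/m·K

k = 0.289 W/m·K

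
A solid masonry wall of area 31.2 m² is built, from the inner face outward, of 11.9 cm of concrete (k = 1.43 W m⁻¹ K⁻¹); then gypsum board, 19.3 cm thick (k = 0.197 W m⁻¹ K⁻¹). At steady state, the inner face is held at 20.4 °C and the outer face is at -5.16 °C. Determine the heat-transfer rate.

Q = 750 W

Resistance network (inner→outer):
  R_concrete = L/(kA) = 0.119/(1.43·31.2) = 0.002667 K/W
  R_gypsum board = L/(kA) = 0.193/(0.197·31.2) = 0.03140 K/W
ΣR = 0.002667 + 0.03140 = 0.03407 K/W
Q = ΔT/ΣR = (20.4 °C − -5.16 °C)/0.03407 = 750 W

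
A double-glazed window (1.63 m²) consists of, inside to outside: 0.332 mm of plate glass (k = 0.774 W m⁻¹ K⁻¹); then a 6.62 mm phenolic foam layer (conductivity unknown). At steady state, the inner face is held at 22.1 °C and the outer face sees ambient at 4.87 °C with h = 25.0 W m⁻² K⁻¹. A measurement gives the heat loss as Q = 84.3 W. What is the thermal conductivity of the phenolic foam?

ΣR = ΔT/Q = |22.1 − 4.87|/84.3 = 0.2044 K/W
Known resistances:
  R_plate glass = L/(kA) = 3.32×10^-4/(0.774·1.63) = 2.632×10^-4 K/W
  R_conv,out = 1/(hA) = 1/(25.0·1.63) = 0.02454 K/W
R_phenolic foam = ΣR − ΣR_known = 0.2044 − 0.02480 = 0.1796 K/W
L/(kA) = 0.1796 ⇒ k = 0.00662/(0.1796·1.63) = 0.0226 W/m·K

k = 0.0226 W/m·K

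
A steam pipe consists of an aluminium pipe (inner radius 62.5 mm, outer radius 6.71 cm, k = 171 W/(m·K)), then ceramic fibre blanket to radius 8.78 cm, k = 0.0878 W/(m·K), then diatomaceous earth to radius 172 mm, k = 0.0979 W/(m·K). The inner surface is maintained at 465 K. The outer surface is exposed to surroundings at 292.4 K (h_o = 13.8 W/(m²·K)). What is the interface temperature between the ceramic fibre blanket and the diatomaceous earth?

Series thermal resistances, inner to outer:
  R'_aluminium = ln(0.0671/0.0625)/(2πk) = 0.07102/(2π·171) = 6.610×10^-5 m·K/W
  R'_ceramic fibre blanket = ln(0.0878/0.0671)/(2πk) = 0.2689/(2π·0.0878) = 0.4874 m·K/W
  R'_diatomaceous earth = ln(0.172/0.0878)/(2πk) = 0.6724/(2π·0.0979) = 1.093 m·K/W
  R'_conv,out = 1/(2πr h) = 1/(2π·0.172·13.8) = 0.06705 m·K/W
ΣR = 6.610×10^-5 + 0.4874 + 1.093 + 0.06705 = 1.648 m·K/W
Q' = ΔT/ΣR = (465 K − 292.4 K)/1.648 = 104.7 W/m
From the inner boundary to the ceramic fibre blanket/diatomaceous earth interface, ΣR_partial = 0.4875 m·K/W.
T_interface = T_in − Q'·ΣR_partial = 465 K − (104.7)(0.4875) = 414 K

T = 414 K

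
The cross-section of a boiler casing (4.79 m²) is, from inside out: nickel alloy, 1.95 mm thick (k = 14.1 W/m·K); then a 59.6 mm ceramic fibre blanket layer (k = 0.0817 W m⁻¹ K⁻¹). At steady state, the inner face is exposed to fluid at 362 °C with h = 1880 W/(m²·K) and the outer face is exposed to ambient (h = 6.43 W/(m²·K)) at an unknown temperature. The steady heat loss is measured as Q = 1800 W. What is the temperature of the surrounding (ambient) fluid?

T_out = 29.2 °C

Sum the resistances:
  R_conv,in = 1/(hA) = 1/(1880·4.79) = 1.110×10^-4 K/W
  R_nickel alloy = L/(kA) = 0.00195/(14.1·4.79) = 2.887×10^-5 K/W
  R_ceramic fibre blanket = L/(kA) = 0.0596/(0.0817·4.79) = 0.1523 K/W
  R_conv,out = 1/(hA) = 1/(6.43·4.79) = 0.03247 K/W
ΣR = 0.1849 K/W
ΔT = Q·ΣR = 1800 × 0.1849 = 332.8 K
Heat flows outward, so T_out = T_in − ΔT = 362 − 332.8 = 29.2 °C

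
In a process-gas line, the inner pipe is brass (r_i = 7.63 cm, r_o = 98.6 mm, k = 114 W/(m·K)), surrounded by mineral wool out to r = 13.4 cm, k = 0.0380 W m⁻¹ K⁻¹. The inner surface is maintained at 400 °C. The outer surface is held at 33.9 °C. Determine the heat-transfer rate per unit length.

Q' = 285 W/m

Resistance network (inner→outer):
  R'_brass = ln(0.0986/0.0763)/(2πk) = 0.2564/(2π·114) = 3.580×10^-4 m·K/W
  R'_mineral wool = ln(0.134/0.0986)/(2πk) = 0.3068/(2π·0.0380) = 1.285 m·K/W
ΣR = 3.580×10^-4 + 1.285 = 1.285 m·K/W
Q' = ΔT/ΣR = (400 °C − 33.9 °C)/1.285 = 285 W/m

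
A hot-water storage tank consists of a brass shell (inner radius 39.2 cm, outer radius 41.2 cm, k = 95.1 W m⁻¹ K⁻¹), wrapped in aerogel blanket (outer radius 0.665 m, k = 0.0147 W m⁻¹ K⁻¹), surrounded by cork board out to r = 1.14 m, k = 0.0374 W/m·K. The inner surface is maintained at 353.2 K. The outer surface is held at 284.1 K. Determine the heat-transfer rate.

Series thermal resistances, inner to outer:
  R_brass = (1/0.392 − 1/0.412)/(4πk) = 0.1238/(4π·95.1) = 1.036×10^-4 K/W
  R_aerogel blanket = (1/0.412 − 1/0.665)/(4πk) = 0.9234/(4π·0.0147) = 4.999 K/W
  R_cork board = (1/0.665 − 1/1.14)/(4πk) = 0.6266/(4π·0.0374) = 1.333 K/W
ΣR = 1.036×10^-4 + 4.999 + 1.333 = 6.332 K/W
Q = ΔT/ΣR = (353.2 K − 284.1 K)/6.332 = 10.9 W

Q = 10.9 W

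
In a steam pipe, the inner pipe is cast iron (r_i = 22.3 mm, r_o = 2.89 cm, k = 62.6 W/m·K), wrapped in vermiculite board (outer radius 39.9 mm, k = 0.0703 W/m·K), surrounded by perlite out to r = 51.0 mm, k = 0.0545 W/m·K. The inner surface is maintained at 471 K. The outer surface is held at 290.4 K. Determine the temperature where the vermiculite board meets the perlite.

T = 380 K

Resistance network (inner→outer):
  R'_cast iron = ln(0.0289/0.0223)/(2πk) = 0.2593/(2π·62.6) = 6.591×10^-4 m·K/W
  R'_vermiculite board = ln(0.0399/0.0289)/(2πk) = 0.3225/(2π·0.0703) = 0.7302 m·K/W
  R'_perlite = ln(0.0510/0.0399)/(2πk) = 0.2454/(2π·0.0545) = 0.7168 m·K/W
ΣR = 6.591×10^-4 + 0.7302 + 0.7168 = 1.448 m·K/W
Q' = ΔT/ΣR = (471 K − 290.4 K)/1.448 = 124.7 W/m
From the inner boundary to the vermiculite board/perlite interface, ΣR_partial = 0.7309 m·K/W.
T_interface = T_in − Q'·ΣR_partial = 471 K − (124.7)(0.7309) = 380 K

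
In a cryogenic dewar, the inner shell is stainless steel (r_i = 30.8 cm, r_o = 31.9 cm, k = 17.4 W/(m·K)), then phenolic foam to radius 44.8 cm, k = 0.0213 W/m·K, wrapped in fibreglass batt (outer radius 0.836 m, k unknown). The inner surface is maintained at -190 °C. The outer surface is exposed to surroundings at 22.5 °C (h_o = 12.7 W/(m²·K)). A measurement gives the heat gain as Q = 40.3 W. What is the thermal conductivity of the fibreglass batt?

ΣR = ΔT/Q = |-190 − 22.5|/40.3 = 5.273 K/W
Known resistances:
  R_stainless steel = (1/0.308 − 1/0.319)/(4πk) = 0.1120/(4π·17.4) = 5.120×10^-4 K/W
  R_phenolic foam = (1/0.319 − 1/0.448)/(4πk) = 0.9027/(4π·0.0213) = 3.372 K/W
  R_conv,out = 1/(4πr²h) = 1/(4π·0.836²·12.7) = 0.008965 K/W
R_fibreglass batt = ΣR − ΣR_known = 5.273 − 3.381 = 1.892 K/W
(1/r₁−1/r₂)/(4πk) = 1.892 ⇒ k = 1.036/(4π·1.892) = 0.0436 W/m·K

k = 0.0436 W/m·K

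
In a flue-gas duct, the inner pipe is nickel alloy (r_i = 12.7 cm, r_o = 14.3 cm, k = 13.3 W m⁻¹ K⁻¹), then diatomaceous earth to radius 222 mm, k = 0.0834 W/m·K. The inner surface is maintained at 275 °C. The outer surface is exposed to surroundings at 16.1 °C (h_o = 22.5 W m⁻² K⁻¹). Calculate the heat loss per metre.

Resistance network (inner→outer):
  R'_nickel alloy = ln(0.143/0.127)/(2πk) = 0.1187/(2π·13.3) = 0.001420 m·K/W
  R'_diatomaceous earth = ln(0.222/0.143)/(2πk) = 0.4398/(2π·0.0834) = 0.8393 m·K/W
  R'_conv,out = 1/(2πr h) = 1/(2π·0.222·22.5) = 0.03186 m·K/W
ΣR = 0.001420 + 0.8393 + 0.03186 = 0.8726 m·K/W
Q' = ΔT/ΣR = (275 °C − 16.1 °C)/0.8726 = 297 W/m

Q' = 297 W/m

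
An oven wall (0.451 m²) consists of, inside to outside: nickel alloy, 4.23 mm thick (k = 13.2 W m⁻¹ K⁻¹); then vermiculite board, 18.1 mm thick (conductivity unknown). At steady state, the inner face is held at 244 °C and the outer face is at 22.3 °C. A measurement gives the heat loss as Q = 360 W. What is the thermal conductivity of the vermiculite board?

k = 0.0652 W/m·K

ΣR = ΔT/Q = |244 − 22.3|/360 = 0.6158 K/W
Known resistances:
  R_nickel alloy = L/(kA) = 0.00423/(13.2·0.451) = 7.105×10^-4 K/W
R_vermiculite board = ΣR − ΣR_known = 0.6158 − 7.105×10^-4 = 0.6151 K/W
L/(kA) = 0.6151 ⇒ k = 0.0181/(0.6151·0.451) = 0.0652 W/m·K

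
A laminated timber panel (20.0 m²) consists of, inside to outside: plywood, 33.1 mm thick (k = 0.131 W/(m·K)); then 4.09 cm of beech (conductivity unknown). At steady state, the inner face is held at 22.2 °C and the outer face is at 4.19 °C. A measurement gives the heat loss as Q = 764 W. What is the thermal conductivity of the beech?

k = 0.187 W/m·K

ΣR = ΔT/Q = |22.2 − 4.19|/764 = 0.02357 K/W
Known resistances:
  R_plywood = L/(kA) = 0.0331/(0.131·20.0) = 0.01263 K/W
R_beech = ΣR − ΣR_known = 0.02357 − 0.01263 = 0.01094 K/W
L/(kA) = 0.01094 ⇒ k = 0.0409/(0.01094·20.0) = 0.187 W/m·K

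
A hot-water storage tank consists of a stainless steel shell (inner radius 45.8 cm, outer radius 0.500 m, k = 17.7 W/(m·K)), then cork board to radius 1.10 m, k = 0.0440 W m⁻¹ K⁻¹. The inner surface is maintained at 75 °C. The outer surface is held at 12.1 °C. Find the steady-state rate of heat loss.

Q = 31.9 W

Resistance network (inner→outer):
  R_stainless steel = (1/0.458 − 1/0.500)/(4πk) = 0.1834/(4π·17.7) = 8.246×10^-4 K/W
  R_cork board = (1/0.500 − 1/1.10)/(4πk) = 1.091/(4π·0.0440) = 1.973 K/W
ΣR = 8.246×10^-4 + 1.973 = 1.974 K/W
Q = ΔT/ΣR = (75 °C − 12.1 °C)/1.974 = 31.9 W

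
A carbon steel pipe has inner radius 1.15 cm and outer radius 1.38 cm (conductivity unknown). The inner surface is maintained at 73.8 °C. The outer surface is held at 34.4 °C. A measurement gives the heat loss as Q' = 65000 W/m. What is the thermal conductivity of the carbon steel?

k = 47.9 W/m·K

ΣR = ΔT/Q' = |73.8 − 34.4|/65000 = 6.062×10^-4 m·K/W
ln(r₂/r₁)/(2πk) = 6.062×10^-4 ⇒ k = 0.1823/(2π·6.062×10^-4) = 47.9 W/m·K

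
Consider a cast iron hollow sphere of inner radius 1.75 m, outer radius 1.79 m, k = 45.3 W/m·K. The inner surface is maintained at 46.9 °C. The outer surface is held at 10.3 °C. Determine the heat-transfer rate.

Q = 4πk·ΔT/(1/r₁ − 1/r₂) = 4π × 45.3 × 36.6 / (1/1.75 − 1/1.79) = 1.63×10^6 W

Q = 1630 kW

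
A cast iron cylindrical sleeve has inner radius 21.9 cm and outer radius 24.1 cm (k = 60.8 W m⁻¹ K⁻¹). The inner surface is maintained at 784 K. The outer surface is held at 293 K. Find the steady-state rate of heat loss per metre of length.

Q' = 2πk·ΔT/ln(r₂/r₁) = 2π × 60.8 × 491 / ln(0.241/0.219) = 1.96×10^6 W/m

Q' = 1.96×10^6 W/m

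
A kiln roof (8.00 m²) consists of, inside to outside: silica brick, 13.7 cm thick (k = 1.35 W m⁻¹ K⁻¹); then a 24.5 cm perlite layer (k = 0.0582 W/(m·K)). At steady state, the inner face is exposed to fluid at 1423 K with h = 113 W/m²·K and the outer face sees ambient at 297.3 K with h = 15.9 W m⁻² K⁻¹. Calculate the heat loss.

Q = 2.05 kW

Series thermal resistances, inner to outer:
  R_conv,in = 1/(hA) = 1/(113·8.00) = 0.001106 K/W
  R_silica brick = L/(kA) = 0.137/(1.35·8.00) = 0.01269 K/W
  R_perlite = L/(kA) = 0.245/(0.0582·8.00) = 0.5262 K/W
  R_conv,out = 1/(hA) = 1/(15.9·8.00) = 0.007862 K/W
ΣR = 0.001106 + 0.01269 + 0.5262 + 0.007862 = 0.5479 K/W
Q = ΔT/ΣR = (1423 K − 297.3 K)/0.5479 = 2050 W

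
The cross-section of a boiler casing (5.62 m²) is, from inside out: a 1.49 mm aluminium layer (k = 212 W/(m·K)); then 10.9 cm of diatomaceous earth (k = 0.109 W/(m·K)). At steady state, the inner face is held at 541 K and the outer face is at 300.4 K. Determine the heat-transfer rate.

Treat each layer as a resistance in series:
  R_aluminium = L/(kA) = 0.00149/(212·5.62) = 1.251×10^-6 K/W
  R_diatomaceous earth = L/(kA) = 0.109/(0.109·5.62) = 0.1779 K/W
ΣR = 1.251×10^-6 + 0.1779 = 0.1779 K/W
Q = ΔT/ΣR = (541 K − 300.4 K)/0.1779 = 1350 W

Q = 1350 W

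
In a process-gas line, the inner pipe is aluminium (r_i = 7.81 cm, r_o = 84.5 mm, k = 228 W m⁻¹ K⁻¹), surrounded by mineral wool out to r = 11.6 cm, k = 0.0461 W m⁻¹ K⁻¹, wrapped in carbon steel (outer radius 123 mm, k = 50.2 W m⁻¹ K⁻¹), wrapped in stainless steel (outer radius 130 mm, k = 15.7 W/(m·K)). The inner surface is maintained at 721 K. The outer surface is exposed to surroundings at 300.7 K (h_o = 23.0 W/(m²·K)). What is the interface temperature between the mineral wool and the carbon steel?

Treat each layer as a resistance in series:
  R'_aluminium = ln(0.0845/0.0781)/(2πk) = 0.07876/(2π·228) = 5.498×10^-5 m·K/W
  R'_mineral wool = ln(0.116/0.0845)/(2πk) = 0.3168/(2π·0.0461) = 1.094 m·K/W
  R'_carbon steel = ln(0.123/0.116)/(2πk) = 0.05859/(2π·50.2) = 1.858×10^-4 m·K/W
  R'_stainless steel = ln(0.130/0.123)/(2πk) = 0.05535/(2π·15.7) = 5.611×10^-4 m·K/W
  R'_conv,out = 1/(2πr h) = 1/(2π·0.130·23.0) = 0.05323 m·K/W
ΣR = 5.498×10^-5 + 1.094 + 1.858×10^-4 + 5.611×10^-4 + 0.05323 = 1.148 m·K/W
Q' = ΔT/ΣR = (721 K − 300.7 K)/1.148 = 366.1 W/m
From the inner boundary to the mineral wool/carbon steel interface, ΣR_partial = 1.094 m·K/W.
T_interface = T_in − Q'·ΣR_partial = 721 K − (366.1)(1.094) = 320.5 K

T = 320.5 K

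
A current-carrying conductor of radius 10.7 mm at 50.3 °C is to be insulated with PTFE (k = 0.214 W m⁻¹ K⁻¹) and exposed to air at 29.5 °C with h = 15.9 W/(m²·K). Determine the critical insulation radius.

For a cylinder, r_cr = k_ins/h = 0.214/15.9 = 0.0135 m = 1.35 cm

r_cr = 1.35 cm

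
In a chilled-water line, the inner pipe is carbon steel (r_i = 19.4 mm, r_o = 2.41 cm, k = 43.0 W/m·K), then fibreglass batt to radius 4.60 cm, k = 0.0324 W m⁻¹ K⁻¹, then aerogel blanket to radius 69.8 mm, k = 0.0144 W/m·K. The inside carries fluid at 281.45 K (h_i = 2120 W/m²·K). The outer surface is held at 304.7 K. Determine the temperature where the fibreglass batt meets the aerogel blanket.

T = 290.9 K

Resistance network (inner→outer):
  R'_conv,in = 1/(2πr h) = 1/(2π·0.0194·2120) = 0.003870 m·K/W
  R'_carbon steel = ln(0.0241/0.0194)/(2πk) = 0.2169/(2π·43.0) = 8.030×10^-4 m·K/W
  R'_fibreglass batt = ln(0.0460/0.0241)/(2πk) = 0.6464/(2π·0.0324) = 3.175 m·K/W
  R'_aerogel blanket = ln(0.0698/0.0460)/(2πk) = 0.4170/(2π·0.0144) = 4.609 m·K/W
ΣR = 0.003870 + 8.030×10^-4 + 3.175 + 4.609 = 7.789 m·K/W
Q' = ΔT/ΣR = (281.45 K − 304.7 K)/7.789 = -2.985 W/m
From the inner boundary to the fibreglass batt/aerogel blanket interface, ΣR_partial = 3.180 m·K/W.
T_interface = T_in − Q'·ΣR_partial = 281.45 K − (-2.985)(3.180) = 290.9 K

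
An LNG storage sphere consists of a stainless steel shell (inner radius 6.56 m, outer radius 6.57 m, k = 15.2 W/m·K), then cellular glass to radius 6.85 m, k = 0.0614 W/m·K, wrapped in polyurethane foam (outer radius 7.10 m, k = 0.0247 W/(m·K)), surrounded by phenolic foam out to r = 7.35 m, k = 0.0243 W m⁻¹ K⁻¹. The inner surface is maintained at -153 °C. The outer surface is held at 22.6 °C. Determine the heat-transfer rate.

Q = 4360 W

Treat each layer as a resistance in series:
  R_stainless steel = (1/6.56 − 1/6.57)/(4πk) = 2.320×10^-4/(4π·15.2) = 1.215×10^-6 K/W
  R_cellular glass = (1/6.57 − 1/6.85)/(4πk) = 0.006222/(4π·0.0614) = 0.008064 K/W
  R_polyurethane foam = (1/6.85 − 1/7.10)/(4πk) = 0.005140/(4π·0.0247) = 0.01656 K/W
  R_phenolic foam = (1/7.10 − 1/7.35)/(4πk) = 0.004791/(4π·0.0243) = 0.01569 K/W
ΣR = 1.215×10^-6 + 0.008064 + 0.01656 + 0.01569 = 0.04032 K/W
Q = ΔT/ΣR = (-153 °C − 22.6 °C)/0.04032 = -4360 W
(Negative Q ⇒ heat flows inward; heat gain = 4360 W.)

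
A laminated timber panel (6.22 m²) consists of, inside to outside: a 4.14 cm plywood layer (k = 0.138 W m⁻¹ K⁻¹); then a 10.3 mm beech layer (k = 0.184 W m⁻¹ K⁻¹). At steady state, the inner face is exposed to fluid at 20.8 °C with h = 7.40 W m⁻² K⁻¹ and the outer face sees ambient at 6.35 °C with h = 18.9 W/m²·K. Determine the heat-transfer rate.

Q = 165 W

Treat each layer as a resistance in series:
  R_conv,in = 1/(hA) = 1/(7.40·6.22) = 0.02173 K/W
  R_plywood = L/(kA) = 0.0414/(0.138·6.22) = 0.04823 K/W
  R_beech = L/(kA) = 0.0103/(0.184·6.22) = 0.009000 K/W
  R_conv,out = 1/(hA) = 1/(18.9·6.22) = 0.008506 K/W
ΣR = 0.02173 + 0.04823 + 0.009000 + 0.008506 = 0.08747 K/W
Q = ΔT/ΣR = (20.8 °C − 6.35 °C)/0.08747 = 165 W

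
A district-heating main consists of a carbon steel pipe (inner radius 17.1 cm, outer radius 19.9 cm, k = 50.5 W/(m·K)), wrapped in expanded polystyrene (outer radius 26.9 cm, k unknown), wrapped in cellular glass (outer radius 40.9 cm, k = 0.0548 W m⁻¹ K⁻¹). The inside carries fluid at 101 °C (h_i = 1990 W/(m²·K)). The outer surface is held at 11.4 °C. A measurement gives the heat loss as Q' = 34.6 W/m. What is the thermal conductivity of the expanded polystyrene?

k = 0.0350 W/m·K

ΣR = ΔT/Q' = |101 − 11.4|/34.6 = 2.590 m·K/W
Known resistances:
  R'_conv,in = 1/(2πr h) = 1/(2π·0.171·1990) = 4.677×10^-4 m·K/W
  R'_carbon steel = ln(0.199/0.171)/(2πk) = 0.1516/(2π·50.5) = 4.779×10^-4 m·K/W
  R'_cellular glass = ln(0.409/0.269)/(2πk) = 0.4190/(2π·0.0548) = 1.217 m·K/W
R_expanded polystyrene = ΣR − ΣR_known = 2.590 − 1.218 = 1.372 m·K/W
ln(r₂/r₁)/(2πk) = 1.372 ⇒ k = 0.3014/(2π·1.372) = 0.0350 W/m·K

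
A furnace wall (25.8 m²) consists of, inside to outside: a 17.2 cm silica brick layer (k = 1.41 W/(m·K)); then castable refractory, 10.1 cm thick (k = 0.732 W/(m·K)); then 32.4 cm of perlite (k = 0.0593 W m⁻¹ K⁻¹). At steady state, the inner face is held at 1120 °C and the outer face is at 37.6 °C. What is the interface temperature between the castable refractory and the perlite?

Treat each layer as a resistance in series:
  R_silica brick = L/(kA) = 0.172/(1.41·25.8) = 0.004728 K/W
  R_castable refractory = L/(kA) = 0.101/(0.732·25.8) = 0.005348 K/W
  R_perlite = L/(kA) = 0.324/(0.0593·25.8) = 0.2118 K/W
ΣR = 0.004728 + 0.005348 + 0.2118 = 0.2219 K/W
Q = ΔT/ΣR = (1120 °C − 37.6 °C)/0.2219 = 4878 W
From the inner boundary to the castable refractory/perlite interface, ΣR_partial = 0.01008 K/W.
T_interface = T_in − Q·ΣR_partial = 1120 °C − (4878)(0.01008) = 1071 °C

T = 1071 °C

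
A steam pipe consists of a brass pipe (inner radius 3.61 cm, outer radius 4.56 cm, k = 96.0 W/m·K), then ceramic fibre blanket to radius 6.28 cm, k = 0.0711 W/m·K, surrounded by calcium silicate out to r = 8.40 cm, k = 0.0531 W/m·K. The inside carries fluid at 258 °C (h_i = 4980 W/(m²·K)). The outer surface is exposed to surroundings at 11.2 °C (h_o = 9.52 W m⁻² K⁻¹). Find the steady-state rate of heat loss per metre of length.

Q' = 138 W/m

Treat each layer as a resistance in series:
  R'_conv,in = 1/(2πr h) = 1/(2π·0.0361·4980) = 8.853×10^-4 m·K/W
  R'_brass = ln(0.0456/0.0361)/(2πk) = 0.2336/(2π·96.0) = 3.873×10^-4 m·K/W
  R'_ceramic fibre blanket = ln(0.0628/0.0456)/(2πk) = 0.3200/(2π·0.0711) = 0.7164 m·K/W
  R'_calcium silicate = ln(0.0840/0.0628)/(2πk) = 0.2909/(2π·0.0531) = 0.8718 m·K/W
  R'_conv,out = 1/(2πr h) = 1/(2π·0.0840·9.52) = 0.1990 m·K/W
ΣR = 8.853×10^-4 + 3.873×10^-4 + 0.7164 + 0.8718 + 0.1990 = 1.788 m·K/W
Q' = ΔT/ΣR = (258 °C − 11.2 °C)/1.788 = 138 W/m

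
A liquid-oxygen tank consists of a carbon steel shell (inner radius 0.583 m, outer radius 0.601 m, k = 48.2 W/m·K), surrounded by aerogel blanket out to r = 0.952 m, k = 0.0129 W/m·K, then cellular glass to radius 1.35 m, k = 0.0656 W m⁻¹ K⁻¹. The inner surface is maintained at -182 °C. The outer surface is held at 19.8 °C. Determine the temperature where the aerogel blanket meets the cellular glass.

T = 1.6 °C

Series thermal resistances, inner to outer:
  R_carbon steel = (1/0.583 − 1/0.601)/(4πk) = 0.05137/(4π·48.2) = 8.481×10^-5 K/W
  R_aerogel blanket = (1/0.601 − 1/0.952)/(4πk) = 0.6135/(4π·0.0129) = 3.784 K/W
  R_cellular glass = (1/0.952 − 1/1.35)/(4πk) = 0.3097/(4π·0.0656) = 0.3757 K/W
ΣR = 8.481×10^-5 + 3.784 + 0.3757 = 4.160 K/W
Q = ΔT/ΣR = (-182 °C − 19.8 °C)/4.160 = -48.51 W
From the inner boundary to the aerogel blanket/cellular glass interface, ΣR_partial = 3.784 K/W.
T_interface = T_in − Q·ΣR_partial = -182 °C − (-48.51)(3.784) = 1.6 °C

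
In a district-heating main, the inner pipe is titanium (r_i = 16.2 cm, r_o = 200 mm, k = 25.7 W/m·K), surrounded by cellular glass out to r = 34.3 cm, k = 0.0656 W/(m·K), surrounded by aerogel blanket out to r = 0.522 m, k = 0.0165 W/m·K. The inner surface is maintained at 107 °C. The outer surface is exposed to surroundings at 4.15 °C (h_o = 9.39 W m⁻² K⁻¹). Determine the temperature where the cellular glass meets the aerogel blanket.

Series thermal resistances, inner to outer:
  R'_titanium = ln(0.200/0.162)/(2πk) = 0.2107/(2π·25.7) = 0.001305 m·K/W
  R'_cellular glass = ln(0.343/0.200)/(2πk) = 0.5394/(2π·0.0656) = 1.309 m·K/W
  R'_aerogel blanket = ln(0.522/0.343)/(2πk) = 0.4199/(2π·0.0165) = 4.051 m·K/W
  R'_conv,out = 1/(2πr h) = 1/(2π·0.522·9.39) = 0.03247 m·K/W
ΣR = 0.001305 + 1.309 + 4.051 + 0.03247 = 5.394 m·K/W
Q' = ΔT/ΣR = (107 °C − 4.15 °C)/5.394 = 19.07 W/m
From the inner boundary to the cellular glass/aerogel blanket interface, ΣR_partial = 1.310 m·K/W.
T_interface = T_in − Q'·ΣR_partial = 107 °C − (19.07)(1.310) = 82.0 °C

T = 82.0 °C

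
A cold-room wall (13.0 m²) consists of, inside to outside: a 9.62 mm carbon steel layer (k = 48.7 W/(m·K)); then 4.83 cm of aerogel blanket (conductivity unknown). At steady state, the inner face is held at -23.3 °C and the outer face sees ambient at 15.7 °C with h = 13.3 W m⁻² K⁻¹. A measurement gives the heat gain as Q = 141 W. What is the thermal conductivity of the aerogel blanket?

k = 0.0137 W/m·K

ΣR = ΔT/Q = |-23.3 − 15.7|/141 = 0.2766 K/W
Known resistances:
  R_carbon steel = L/(kA) = 0.00962/(48.7·13.0) = 1.520×10^-5 K/W
  R_conv,out = 1/(hA) = 1/(13.3·13.0) = 0.005784 K/W
R_aerogel blanket = ΣR − ΣR_known = 0.2766 − 0.005799 = 0.2708 K/W
L/(kA) = 0.2708 ⇒ k = 0.0483/(0.2708·13.0) = 0.0137 W/m·K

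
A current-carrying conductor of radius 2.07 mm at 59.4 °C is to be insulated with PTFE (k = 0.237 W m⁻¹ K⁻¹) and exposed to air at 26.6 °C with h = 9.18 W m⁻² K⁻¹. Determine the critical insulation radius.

r_cr = 2.58 cm

For a cylinder, r_cr = k_ins/h = 0.237/9.18 = 0.0258 m = 2.58 cm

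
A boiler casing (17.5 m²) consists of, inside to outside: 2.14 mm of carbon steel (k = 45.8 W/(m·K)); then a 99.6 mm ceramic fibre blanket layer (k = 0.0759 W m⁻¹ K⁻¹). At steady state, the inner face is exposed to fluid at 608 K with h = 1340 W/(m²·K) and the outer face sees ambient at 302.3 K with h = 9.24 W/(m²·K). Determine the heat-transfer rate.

Q = 3.76 kW

Resistance network (inner→outer):
  R_conv,in = 1/(hA) = 1/(1340·17.5) = 4.264×10^-5 K/W
  R_carbon steel = L/(kA) = 0.00214/(45.8·17.5) = 2.670×10^-6 K/W
  R_ceramic fibre blanket = L/(kA) = 0.0996/(0.0759·17.5) = 0.07499 K/W
  R_conv,out = 1/(hA) = 1/(9.24·17.5) = 0.006184 K/W
ΣR = 4.264×10^-5 + 2.670×10^-6 + 0.07499 + 0.006184 = 0.08122 K/W
Q = ΔT/ΣR = (608 K − 302.3 K)/0.08122 = 3760 W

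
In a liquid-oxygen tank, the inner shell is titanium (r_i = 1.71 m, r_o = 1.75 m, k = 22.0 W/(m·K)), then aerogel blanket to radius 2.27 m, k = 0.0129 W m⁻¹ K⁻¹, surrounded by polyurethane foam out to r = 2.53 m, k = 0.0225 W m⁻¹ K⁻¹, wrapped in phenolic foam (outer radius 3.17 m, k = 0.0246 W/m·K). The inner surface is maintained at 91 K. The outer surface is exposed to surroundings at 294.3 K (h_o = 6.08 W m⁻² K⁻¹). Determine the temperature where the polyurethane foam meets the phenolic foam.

Treat each layer as a resistance in series:
  R_titanium = (1/1.71 − 1/1.75)/(4πk) = 0.01337/(4π·22.0) = 4.835×10^-5 K/W
  R_aerogel blanket = (1/1.75 − 1/2.27)/(4πk) = 0.1309/(4π·0.0129) = 0.8075 K/W
  R_polyurethane foam = (1/2.27 − 1/2.53)/(4πk) = 0.04527/(4π·0.0225) = 0.1601 K/W
  R_phenolic foam = (1/2.53 − 1/3.17)/(4πk) = 0.07980/(4π·0.0246) = 0.2581 K/W
  R_conv,out = 1/(4πr²h) = 1/(4π·3.17²·6.08) = 0.001302 K/W
ΣR = 4.835×10^-5 + 0.8075 + 0.1601 + 0.2581 + 0.001302 = 1.227 K/W
Q = ΔT/ΣR = (91 K − 294.3 K)/1.227 = -165.7 W
From the inner boundary to the polyurethane foam/phenolic foam interface, ΣR_partial = 0.9676 K/W.
T_interface = T_in − Q·ΣR_partial = 91 K − (-165.7)(0.9676) = 251.3 K

T = 251.3 K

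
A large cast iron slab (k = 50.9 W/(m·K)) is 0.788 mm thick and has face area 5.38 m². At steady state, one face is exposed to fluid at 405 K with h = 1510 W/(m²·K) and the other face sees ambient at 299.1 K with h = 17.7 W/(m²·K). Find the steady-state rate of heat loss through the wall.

Resistance network (inner→outer):
  R_conv,in = 1/(hA) = 1/(1510·5.38) = 1.231×10^-4 K/W
  R_cast iron = L/(kA) = 7.88×10^-4/(50.9·5.38) = 2.878×10^-6 K/W
  R_conv,out = 1/(hA) = 1/(17.7·5.38) = 0.01050 K/W
ΣR = 1.231×10^-4 + 2.878×10^-6 + 0.01050 = 0.01063 K/W
Q = ΔT/ΣR = (405 K − 299.1 K)/0.01063 = 9960 W

Q = 9.96 kW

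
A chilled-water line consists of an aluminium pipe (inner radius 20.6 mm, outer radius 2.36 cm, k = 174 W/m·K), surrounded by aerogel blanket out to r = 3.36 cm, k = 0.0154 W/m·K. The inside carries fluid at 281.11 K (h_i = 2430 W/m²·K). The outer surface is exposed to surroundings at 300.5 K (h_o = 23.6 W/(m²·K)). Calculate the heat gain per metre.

Series thermal resistances, inner to outer:
  R'_conv,in = 1/(2πr h) = 1/(2π·0.0206·2430) = 0.003179 m·K/W
  R'_aluminium = ln(0.0236/0.0206)/(2πk) = 0.1360/(2π·174) = 1.244×10^-4 m·K/W
  R'_aerogel blanket = ln(0.0336/0.0236)/(2πk) = 0.3533/(2π·0.0154) = 3.651 m·K/W
  R'_conv,out = 1/(2πr h) = 1/(2π·0.0336·23.6) = 0.2007 m·K/W
ΣR = 0.003179 + 1.244×10^-4 + 3.651 + 0.2007 = 3.855 m·K/W
Q' = ΔT/ΣR = (281.11 K − 300.5 K)/3.855 = -5.03 W/m
(Negative Q' ⇒ heat flows inward; heat gain = 5.03 W/m.)

Q' = 5.03 W/m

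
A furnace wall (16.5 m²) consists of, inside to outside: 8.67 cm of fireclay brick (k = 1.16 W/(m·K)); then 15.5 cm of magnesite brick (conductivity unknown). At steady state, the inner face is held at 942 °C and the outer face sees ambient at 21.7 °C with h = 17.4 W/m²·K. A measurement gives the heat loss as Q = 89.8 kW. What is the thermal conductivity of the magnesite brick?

k = 4.20 W/m·K

ΣR = ΔT/Q = |942 − 21.7|/89800 = 0.01025 K/W
Known resistances:
  R_fireclay brick = L/(kA) = 0.0867/(1.16·16.5) = 0.004530 K/W
  R_conv,out = 1/(hA) = 1/(17.4·16.5) = 0.003483 K/W
R_magnesite brick = ΣR − ΣR_known = 0.01025 − 0.008013 = 0.002237 K/W
L/(kA) = 0.002237 ⇒ k = 0.155/(0.002237·16.5) = 4.20 W/m·K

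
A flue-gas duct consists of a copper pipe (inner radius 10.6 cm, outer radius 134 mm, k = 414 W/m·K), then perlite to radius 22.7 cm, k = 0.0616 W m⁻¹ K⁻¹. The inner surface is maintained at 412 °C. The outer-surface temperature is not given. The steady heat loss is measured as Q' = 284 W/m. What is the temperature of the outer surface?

T_out = 25.2 °C

Sum the resistances:
  R'_copper = ln(0.134/0.106)/(2πk) = 0.2344/(2π·414) = 9.011×10^-5 m·K/W
  R'_perlite = ln(0.227/0.134)/(2πk) = 0.5271/(2π·0.0616) = 1.362 m·K/W
ΣR = 1.362 m·K/W
ΔT = Q'·ΣR = 284 × 1.362 = 386.8 K
Heat flows outward, so T_out = T_in − ΔT = 412 − 386.8 = 25.2 °C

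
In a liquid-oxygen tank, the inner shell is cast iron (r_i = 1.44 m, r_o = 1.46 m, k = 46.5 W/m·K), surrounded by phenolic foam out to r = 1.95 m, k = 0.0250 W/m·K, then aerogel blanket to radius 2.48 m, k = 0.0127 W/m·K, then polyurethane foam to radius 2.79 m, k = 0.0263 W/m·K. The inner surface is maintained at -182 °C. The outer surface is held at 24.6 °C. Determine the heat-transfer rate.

Q = 151 W

Treat each layer as a resistance in series:
  R_cast iron = (1/1.44 − 1/1.46)/(4πk) = 0.009513/(4π·46.5) = 1.628×10^-5 K/W
  R_phenolic foam = (1/1.46 − 1/1.95)/(4πk) = 0.1721/(4π·0.0250) = 0.5478 K/W
  R_aerogel blanket = (1/1.95 − 1/2.48)/(4πk) = 0.1096/(4π·0.0127) = 0.6867 K/W
  R_polyurethane foam = (1/2.48 − 1/2.79)/(4πk) = 0.04480/(4π·0.0263) = 0.1356 K/W
ΣR = 1.628×10^-5 + 0.5478 + 0.6867 + 0.1356 = 1.370 K/W
Q = ΔT/ΣR = (-182 °C − 24.6 °C)/1.370 = -151 W
(Negative Q ⇒ heat flows inward; heat gain = 151 W.)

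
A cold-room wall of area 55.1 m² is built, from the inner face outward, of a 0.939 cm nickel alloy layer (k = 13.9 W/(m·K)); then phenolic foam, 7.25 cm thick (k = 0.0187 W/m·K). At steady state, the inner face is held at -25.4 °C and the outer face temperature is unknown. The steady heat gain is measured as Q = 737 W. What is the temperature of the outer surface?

Series resistances:
  R_nickel alloy = L/(kA) = 0.00939/(13.9·55.1) = 1.226×10^-5 K/W
  R_phenolic foam = L/(kA) = 0.0725/(0.0187·55.1) = 0.07036 K/W
ΣR = 0.07038 K/W
ΔT = Q·ΣR = 737 × 0.07038 = 51.87 K
Heat flows inward, so T_out = T_in + ΔT = -25.4 + 51.87 = 26.5 °C

T_out = 26.5 °C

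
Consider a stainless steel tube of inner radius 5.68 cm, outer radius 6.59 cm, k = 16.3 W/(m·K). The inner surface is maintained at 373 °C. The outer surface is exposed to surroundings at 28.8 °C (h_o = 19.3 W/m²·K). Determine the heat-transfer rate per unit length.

Treat each layer as a resistance in series:
  R'_stainless steel = ln(0.0659/0.0568)/(2πk) = 0.1486/(2π·16.3) = 0.001451 m·K/W
  R'_conv,out = 1/(2πr h) = 1/(2π·0.0659·19.3) = 0.1251 m·K/W
ΣR = 0.001451 + 0.1251 = 0.1266 m·K/W
Q' = ΔT/ΣR = (373 °C − 28.8 °C)/0.1266 = 2720 W/m

Q' = 2.72 kW/m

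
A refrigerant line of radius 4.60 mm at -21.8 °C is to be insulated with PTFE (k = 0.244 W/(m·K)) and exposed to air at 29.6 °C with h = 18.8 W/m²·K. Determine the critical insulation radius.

r_cr = 1.30 cm

For a cylinder, r_cr = k_ins/h = 0.244/18.8 = 0.0130 m = 1.30 cm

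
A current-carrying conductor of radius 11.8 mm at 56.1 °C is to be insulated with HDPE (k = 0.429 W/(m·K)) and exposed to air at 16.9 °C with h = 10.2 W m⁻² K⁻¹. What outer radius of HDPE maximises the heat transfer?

For a cylinder, r_cr = k_ins/h = 0.429/10.2 = 0.0421 m = 4.21 cm

r_cr = 4.21 cm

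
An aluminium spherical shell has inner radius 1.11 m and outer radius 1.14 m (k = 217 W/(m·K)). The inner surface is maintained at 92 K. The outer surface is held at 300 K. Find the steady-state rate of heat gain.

Q = 4πk·ΔT/(1/r₁ − 1/r₂) = 4π × 217 × 208 / (1/1.11 − 1/1.14) = 2.39×10^7 W

Q = 23900 kW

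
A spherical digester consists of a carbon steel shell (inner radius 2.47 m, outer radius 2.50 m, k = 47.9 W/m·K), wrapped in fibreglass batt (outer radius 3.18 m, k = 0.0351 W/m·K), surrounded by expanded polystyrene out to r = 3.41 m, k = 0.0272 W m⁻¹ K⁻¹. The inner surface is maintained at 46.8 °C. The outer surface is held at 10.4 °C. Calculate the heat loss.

Q = 142 W

Treat each layer as a resistance in series:
  R_carbon steel = (1/2.47 − 1/2.50)/(4πk) = 0.004858/(4π·47.9) = 8.071×10^-6 K/W
  R_fibreglass batt = (1/2.50 − 1/3.18)/(4πk) = 0.08553/(4π·0.0351) = 0.1939 K/W
  R_expanded polystyrene = (1/3.18 − 1/3.41)/(4πk) = 0.02121/(4π·0.0272) = 0.06205 K/W
ΣR = 8.071×10^-6 + 0.1939 + 0.06205 = 0.2560 K/W
Q = ΔT/ΣR = (46.8 °C − 10.4 °C)/0.2560 = 142 W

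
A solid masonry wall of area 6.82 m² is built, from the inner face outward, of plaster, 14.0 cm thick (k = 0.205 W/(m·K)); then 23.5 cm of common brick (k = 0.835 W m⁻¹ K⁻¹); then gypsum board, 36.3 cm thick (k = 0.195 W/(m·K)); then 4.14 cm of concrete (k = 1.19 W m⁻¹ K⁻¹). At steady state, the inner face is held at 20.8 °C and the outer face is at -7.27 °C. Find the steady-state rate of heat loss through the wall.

Q = 66.9 W

Treat each layer as a resistance in series:
  R_plaster = L/(kA) = 0.140/(0.205·6.82) = 0.1001 K/W
  R_common brick = L/(kA) = 0.235/(0.835·6.82) = 0.04127 K/W
  R_gypsum board = L/(kA) = 0.363/(0.195·6.82) = 0.2730 K/W
  R_concrete = L/(kA) = 0.0414/(1.19·6.82) = 0.005101 K/W
ΣR = 0.1001 + 0.04127 + 0.2730 + 0.005101 = 0.4195 K/W
Q = ΔT/ΣR = (20.8 °C − -7.27 °C)/0.4195 = 66.9 W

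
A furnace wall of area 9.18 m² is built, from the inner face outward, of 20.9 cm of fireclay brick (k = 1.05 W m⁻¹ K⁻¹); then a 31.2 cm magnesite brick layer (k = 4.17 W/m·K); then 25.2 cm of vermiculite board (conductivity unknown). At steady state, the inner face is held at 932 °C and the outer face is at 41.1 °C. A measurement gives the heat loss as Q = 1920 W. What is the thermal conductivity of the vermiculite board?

k = 0.0632 W/m·K

ΣR = ΔT/Q = |932 − 41.1|/1920 = 0.4640 K/W
Known resistances:
  R_fireclay brick = L/(kA) = 0.209/(1.05·9.18) = 0.02168 K/W
  R_magnesite brick = L/(kA) = 0.312/(4.17·9.18) = 0.008150 K/W
R_vermiculite board = ΣR − ΣR_known = 0.4640 − 0.02983 = 0.4342 K/W
L/(kA) = 0.4342 ⇒ k = 0.252/(0.4342·9.18) = 0.0632 W/m·K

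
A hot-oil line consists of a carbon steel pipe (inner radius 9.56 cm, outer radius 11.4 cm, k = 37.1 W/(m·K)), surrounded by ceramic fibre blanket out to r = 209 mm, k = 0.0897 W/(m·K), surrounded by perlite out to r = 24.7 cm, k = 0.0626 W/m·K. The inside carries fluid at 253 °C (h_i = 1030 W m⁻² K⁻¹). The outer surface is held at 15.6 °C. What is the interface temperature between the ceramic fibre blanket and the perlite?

T = 82.7 °C

Treat each layer as a resistance in series:
  R'_conv,in = 1/(2πr h) = 1/(2π·0.0956·1030) = 0.001616 m·K/W
  R'_carbon steel = ln(0.114/0.0956)/(2πk) = 0.1760/(2π·37.1) = 7.551×10^-4 m·K/W
  R'_ceramic fibre blanket = ln(0.209/0.114)/(2πk) = 0.6061/(2π·0.0897) = 1.075 m·K/W
  R'_perlite = ln(0.247/0.209)/(2πk) = 0.1671/(2π·0.0626) = 0.4247 m·K/W
ΣR = 0.001616 + 7.551×10^-4 + 1.075 + 0.4247 = 1.502 m·K/W
Q' = ΔT/ΣR = (253 °C − 15.6 °C)/1.502 = 158.1 W/m
From the inner boundary to the ceramic fibre blanket/perlite interface, ΣR_partial = 1.077 m·K/W.
T_interface = T_in − Q'·ΣR_partial = 253 °C − (158.1)(1.077) = 82.7 °C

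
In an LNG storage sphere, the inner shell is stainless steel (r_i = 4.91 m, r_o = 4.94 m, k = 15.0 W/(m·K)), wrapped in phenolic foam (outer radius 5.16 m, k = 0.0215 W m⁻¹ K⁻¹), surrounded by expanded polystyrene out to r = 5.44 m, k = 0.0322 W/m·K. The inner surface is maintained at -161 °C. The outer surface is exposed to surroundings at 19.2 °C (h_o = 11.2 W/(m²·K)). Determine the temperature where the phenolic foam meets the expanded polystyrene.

T = -59.7 °C

Treat each layer as a resistance in series:
  R_stainless steel = (1/4.91 − 1/4.94)/(4πk) = 0.001237/(4π·15.0) = 6.562×10^-6 K/W
  R_phenolic foam = (1/4.94 − 1/5.16)/(4πk) = 0.008631/(4π·0.0215) = 0.03194 K/W
  R_expanded polystyrene = (1/5.16 − 1/5.44)/(4πk) = 0.009975/(4π·0.0322) = 0.02465 K/W
  R_conv,out = 1/(4πr²h) = 1/(4π·5.44²·11.2) = 2.401×10^-4 K/W
ΣR = 6.562×10^-6 + 0.03194 + 0.02465 + 2.401×10^-4 = 0.05684 K/W
Q = ΔT/ΣR = (-161 °C − 19.2 °C)/0.05684 = -3170 W
From the inner boundary to the phenolic foam/expanded polystyrene interface, ΣR_partial = 0.03195 K/W.
T_interface = T_in − Q·ΣR_partial = -161 °C − (-3170)(0.03195) = -59.7 °C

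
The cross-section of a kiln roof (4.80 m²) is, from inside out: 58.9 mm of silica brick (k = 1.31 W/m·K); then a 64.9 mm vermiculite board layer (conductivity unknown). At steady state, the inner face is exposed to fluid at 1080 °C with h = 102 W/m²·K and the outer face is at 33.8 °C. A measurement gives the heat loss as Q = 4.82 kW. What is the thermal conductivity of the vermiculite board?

ΣR = ΔT/Q = |1080 − 33.8|/4820 = 0.2171 K/W
Known resistances:
  R_conv,in = 1/(hA) = 1/(102·4.80) = 0.002042 K/W
  R_silica brick = L/(kA) = 0.0589/(1.31·4.80) = 0.009367 K/W
R_vermiculite board = ΣR − ΣR_known = 0.2171 − 0.01141 = 0.2057 K/W
L/(kA) = 0.2057 ⇒ k = 0.0649/(0.2057·4.80) = 0.0657 W/m·K

k = 0.0657 W/m·K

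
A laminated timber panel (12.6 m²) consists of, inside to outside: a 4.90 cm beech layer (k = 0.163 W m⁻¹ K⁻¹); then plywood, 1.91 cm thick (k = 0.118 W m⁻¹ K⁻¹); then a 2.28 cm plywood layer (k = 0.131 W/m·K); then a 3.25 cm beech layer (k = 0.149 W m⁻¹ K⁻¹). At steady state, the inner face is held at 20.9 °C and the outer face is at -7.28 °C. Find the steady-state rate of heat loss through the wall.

Q = 415 W

Resistance network (inner→outer):
  R_beech = L/(kA) = 0.0490/(0.163·12.6) = 0.02386 K/W
  R_plywood = L/(kA) = 0.0191/(0.118·12.6) = 0.01285 K/W
  R_plywood = L/(kA) = 0.0228/(0.131·12.6) = 0.01381 K/W
  R_beech = L/(kA) = 0.0325/(0.149·12.6) = 0.01731 K/W
ΣR = 0.02386 + 0.01285 + 0.01381 + 0.01731 = 0.06783 K/W
Q = ΔT/ΣR = (20.9 °C − -7.28 °C)/0.06783 = 415 W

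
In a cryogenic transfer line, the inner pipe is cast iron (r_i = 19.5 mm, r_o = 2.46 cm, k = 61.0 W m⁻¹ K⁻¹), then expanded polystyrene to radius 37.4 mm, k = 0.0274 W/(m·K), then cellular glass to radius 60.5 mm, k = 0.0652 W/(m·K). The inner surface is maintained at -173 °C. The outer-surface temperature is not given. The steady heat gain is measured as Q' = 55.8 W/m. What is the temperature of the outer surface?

Series resistances:
  R'_cast iron = ln(0.0246/0.0195)/(2πk) = 0.2323/(2π·61.0) = 6.062×10^-4 m·K/W
  R'_expanded polystyrene = ln(0.0374/0.0246)/(2πk) = 0.4189/(2π·0.0274) = 2.433 m·K/W
  R'_cellular glass = ln(0.0605/0.0374)/(2πk) = 0.4810/(2π·0.0652) = 1.174 m·K/W
ΣR = 3.608 m·K/W
ΔT = Q'·ΣR = 55.8 × 3.608 = 201.3 K
Heat flows inward, so T_out = T_in + ΔT = -173 + 201.3 = 28.3 °C

T_out = 28.3 °C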